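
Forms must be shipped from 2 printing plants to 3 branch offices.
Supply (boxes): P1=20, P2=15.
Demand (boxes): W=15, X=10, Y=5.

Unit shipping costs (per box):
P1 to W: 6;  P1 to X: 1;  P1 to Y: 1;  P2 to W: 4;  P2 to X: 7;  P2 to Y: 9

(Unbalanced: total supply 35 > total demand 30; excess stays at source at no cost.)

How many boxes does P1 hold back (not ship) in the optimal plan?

An optimal plan:
  P1->X: 10 × 1 = 10
  P1->Y: 5 × 1 = 5
  P2->W: 15 × 4 = 60
Total cost = 75.
P1 ships 15 of its 20, leaving 5.

5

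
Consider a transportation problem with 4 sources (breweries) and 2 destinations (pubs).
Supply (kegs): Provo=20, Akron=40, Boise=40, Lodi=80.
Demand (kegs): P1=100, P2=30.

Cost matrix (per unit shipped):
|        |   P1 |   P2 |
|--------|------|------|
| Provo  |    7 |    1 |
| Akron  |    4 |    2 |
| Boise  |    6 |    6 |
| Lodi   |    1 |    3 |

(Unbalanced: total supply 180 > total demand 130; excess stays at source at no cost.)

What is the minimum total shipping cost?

200

A cheapest plan:
  Provo–P2: 20 × 1 = 20
  Akron–P1: 20 × 4 = 80
  Akron–P2: 10 × 2 = 20
  Lodi–P1: 80 × 1 = 80
Total = 20 + 80 + 20 + 80 = 200.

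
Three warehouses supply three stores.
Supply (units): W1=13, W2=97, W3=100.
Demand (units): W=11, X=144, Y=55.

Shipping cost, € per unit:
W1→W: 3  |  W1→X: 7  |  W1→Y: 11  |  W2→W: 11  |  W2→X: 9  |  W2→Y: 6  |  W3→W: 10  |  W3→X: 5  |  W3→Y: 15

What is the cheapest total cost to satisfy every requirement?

One minimum-cost allocation:
  W1 to W: 11 × €3 = €33
  W1 to X: 2 × €7 = €14
  W2 to X: 42 × €9 = €378
  W2 to Y: 55 × €6 = €330
  W3 to X: 100 × €5 = €500
Total = 33 + 14 + 378 + 330 + 500 = €1255.

1255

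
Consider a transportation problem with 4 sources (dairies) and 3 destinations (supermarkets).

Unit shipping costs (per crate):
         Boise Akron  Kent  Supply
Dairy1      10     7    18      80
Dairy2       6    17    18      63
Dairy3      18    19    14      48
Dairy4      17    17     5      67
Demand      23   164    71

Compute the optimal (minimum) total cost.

2605

An optimal shipping plan:
  Dairy1->Akron: 80 × 7 = 560
  Dairy2->Boise: 23 × 6 = 138
  Dairy2->Akron: 40 × 17 = 680
  Dairy3->Akron: 44 × 19 = 836
  Dairy3->Kent: 4 × 14 = 56
  Dairy4->Kent: 67 × 5 = 335
Total = 560 + 138 + 680 + 836 + 56 + 335 = 2605.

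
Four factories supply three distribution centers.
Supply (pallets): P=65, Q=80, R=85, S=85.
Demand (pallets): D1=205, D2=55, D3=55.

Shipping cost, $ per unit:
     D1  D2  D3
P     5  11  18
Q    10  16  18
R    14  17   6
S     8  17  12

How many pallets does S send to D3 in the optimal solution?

Optimal shipments:
  P–D1: 40 × $5 = $200
  P–D2: 25 × $11 = $275
  Q–D1: 80 × $10 = $800
  R–D2: 30 × $17 = $510
  R–D3: 55 × $6 = $330
  S–D1: 85 × $8 = $680
Total cost = $2795.
The route S→D3 is not used.

0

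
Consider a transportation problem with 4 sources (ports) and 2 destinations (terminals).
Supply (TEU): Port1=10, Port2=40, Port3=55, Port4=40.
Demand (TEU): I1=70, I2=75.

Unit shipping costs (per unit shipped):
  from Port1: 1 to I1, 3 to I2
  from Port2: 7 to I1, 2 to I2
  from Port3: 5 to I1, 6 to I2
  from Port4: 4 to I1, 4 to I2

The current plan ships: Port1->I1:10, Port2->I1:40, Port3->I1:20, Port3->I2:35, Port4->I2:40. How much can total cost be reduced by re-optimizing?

235

Current plan cost = 10·1 + 40·7 + 20·5 + 35·6 + 40·4 = 760.
Optimal plan:
  Port1–I1: 10 × 1 = 10
  Port2–I2: 40 × 2 = 80
  Port3–I1: 55 × 5 = 275
  Port4–I1: 5 × 4 = 20
  Port4–I2: 35 × 4 = 140
Optimal cost = 525.
Saving = 760 − 525 = 235.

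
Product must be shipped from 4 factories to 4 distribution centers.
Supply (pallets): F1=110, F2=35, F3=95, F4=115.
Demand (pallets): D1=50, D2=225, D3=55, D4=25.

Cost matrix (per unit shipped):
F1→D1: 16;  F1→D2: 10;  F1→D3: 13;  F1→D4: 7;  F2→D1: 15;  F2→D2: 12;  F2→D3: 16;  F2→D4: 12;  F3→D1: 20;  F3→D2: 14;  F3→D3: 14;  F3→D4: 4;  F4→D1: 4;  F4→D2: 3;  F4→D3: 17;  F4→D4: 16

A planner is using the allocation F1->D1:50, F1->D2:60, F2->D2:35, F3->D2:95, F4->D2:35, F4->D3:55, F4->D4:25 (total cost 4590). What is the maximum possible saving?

1595

Current plan cost = 50·16 + 60·10 + 35·12 + 95·14 + 35·3 + 55·17 + 25·16 = 4590.
Optimal plan:
  F1–D2: 110 × 10 = 1100
  F2–D2: 35 × 12 = 420
  F3–D2: 15 × 14 = 210
  F3–D3: 55 × 14 = 770
  F3–D4: 25 × 4 = 100
  F4–D1: 50 × 4 = 200
  F4–D2: 65 × 3 = 195
Optimal cost = 2995.
Saving = 4590 − 2995 = 1595.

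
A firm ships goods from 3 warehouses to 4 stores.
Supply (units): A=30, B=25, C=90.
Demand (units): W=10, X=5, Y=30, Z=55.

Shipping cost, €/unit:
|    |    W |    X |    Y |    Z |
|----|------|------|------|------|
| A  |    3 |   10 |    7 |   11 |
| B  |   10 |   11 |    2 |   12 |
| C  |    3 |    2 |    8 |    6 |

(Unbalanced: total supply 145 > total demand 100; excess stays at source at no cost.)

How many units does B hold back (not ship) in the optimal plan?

An optimal plan:
  A→Y: 5 × €7 = €35
  B→Y: 25 × €2 = €50
  C→W: 10 × €3 = €30
  C→X: 5 × €2 = €10
  C→Z: 55 × €6 = €330
Total cost = €455.
B ships 25 of its 25, leaving 0.

0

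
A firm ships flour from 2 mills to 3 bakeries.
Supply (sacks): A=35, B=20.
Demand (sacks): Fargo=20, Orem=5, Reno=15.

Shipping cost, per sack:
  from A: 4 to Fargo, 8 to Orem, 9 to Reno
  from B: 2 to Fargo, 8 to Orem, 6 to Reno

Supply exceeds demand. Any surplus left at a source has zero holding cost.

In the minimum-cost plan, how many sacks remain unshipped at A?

An optimal plan:
  A->Fargo: 15 × 4 = 60
  A->Orem: 5 × 8 = 40
  B->Fargo: 5 × 2 = 10
  B->Reno: 15 × 6 = 90
Total cost = 200.
A ships 20 of its 35, leaving 15.

15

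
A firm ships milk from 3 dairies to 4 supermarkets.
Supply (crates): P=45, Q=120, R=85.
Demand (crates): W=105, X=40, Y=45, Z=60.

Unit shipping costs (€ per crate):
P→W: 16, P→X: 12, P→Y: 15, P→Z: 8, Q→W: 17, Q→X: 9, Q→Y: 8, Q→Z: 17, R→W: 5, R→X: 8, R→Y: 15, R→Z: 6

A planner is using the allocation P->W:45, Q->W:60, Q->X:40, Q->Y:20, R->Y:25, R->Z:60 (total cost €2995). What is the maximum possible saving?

Current plan cost = 45·16 + 60·17 + 40·9 + 20·8 + 25·15 + 60·6 = €2995.
Optimal plan:
  P to Z: 45 crates
  Q to W: 20 crates
  Q to X: 40 crates
  Q to Y: 45 crates
  Q to Z: 15 crates
  R to W: 85 crates
Optimal cost = €2100.
Saving = 2995 − 2100 = €895.

895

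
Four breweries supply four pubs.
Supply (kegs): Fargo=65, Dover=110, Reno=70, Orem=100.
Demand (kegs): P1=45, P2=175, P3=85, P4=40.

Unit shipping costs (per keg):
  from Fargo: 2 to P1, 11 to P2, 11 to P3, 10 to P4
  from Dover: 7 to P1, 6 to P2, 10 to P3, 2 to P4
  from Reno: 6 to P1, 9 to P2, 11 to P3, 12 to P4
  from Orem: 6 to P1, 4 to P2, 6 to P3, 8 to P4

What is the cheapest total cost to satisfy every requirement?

1970

An optimal shipping plan:
  Fargo->P1: 45 × 2 = 90
  Fargo->P3: 20 × 11 = 220
  Dover->P2: 70 × 6 = 420
  Dover->P4: 40 × 2 = 80
  Reno->P2: 5 × 9 = 45
  Reno->P3: 65 × 11 = 715
  Orem->P2: 100 × 4 = 400
Total = 90 + 220 + 420 + 80 + 45 + 715 + 400 = 1970.
(Supply check: Fargo ships 65; Dover ships 110; Reno ships 70; Orem ships 100.)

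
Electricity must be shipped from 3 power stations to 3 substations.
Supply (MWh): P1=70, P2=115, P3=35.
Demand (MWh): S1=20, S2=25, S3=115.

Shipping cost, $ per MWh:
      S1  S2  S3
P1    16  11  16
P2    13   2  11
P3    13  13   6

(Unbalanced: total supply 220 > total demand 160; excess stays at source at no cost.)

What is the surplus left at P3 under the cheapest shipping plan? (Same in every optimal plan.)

0

An optimal plan:
  P1 to S1: 10 × $16 = $160
  P2 to S1: 10 × $13 = $130
  P2 to S2: 25 × $2 = $50
  P2 to S3: 80 × $11 = $880
  P3 to S3: 35 × $6 = $210
Total cost = $1430.
P3 ships 35 of its 35, leaving 0.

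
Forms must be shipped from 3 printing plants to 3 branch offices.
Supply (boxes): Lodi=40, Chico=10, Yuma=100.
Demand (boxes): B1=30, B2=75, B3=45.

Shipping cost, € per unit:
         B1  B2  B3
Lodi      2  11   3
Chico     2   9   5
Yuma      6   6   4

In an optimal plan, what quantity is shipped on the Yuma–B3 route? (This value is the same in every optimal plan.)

25

The minimum-cost plan:
  Lodi->B1: 20 × €2 = €40
  Lodi->B3: 20 × €3 = €60
  Chico->B1: 10 × €2 = €20
  Yuma->B2: 75 × €6 = €450
  Yuma->B3: 25 × €4 = €100
Total cost = €670.
So Yuma→B3 carries 25 boxes.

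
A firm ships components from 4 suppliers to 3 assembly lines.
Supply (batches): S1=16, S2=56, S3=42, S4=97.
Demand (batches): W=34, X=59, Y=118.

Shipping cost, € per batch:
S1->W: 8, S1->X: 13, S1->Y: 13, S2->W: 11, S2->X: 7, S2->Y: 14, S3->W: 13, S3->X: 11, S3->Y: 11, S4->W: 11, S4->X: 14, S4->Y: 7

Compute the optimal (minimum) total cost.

An optimal shipping plan:
  S1->W: 16 × €8 = €128
  S2->X: 56 × €7 = €392
  S3->W: 18 × €13 = €234
  S3->X: 3 × €11 = €33
  S3->Y: 21 × €11 = €231
  S4->Y: 97 × €7 = €679
Total = 128 + 392 + 234 + 33 + 231 + 679 = €1697.

1697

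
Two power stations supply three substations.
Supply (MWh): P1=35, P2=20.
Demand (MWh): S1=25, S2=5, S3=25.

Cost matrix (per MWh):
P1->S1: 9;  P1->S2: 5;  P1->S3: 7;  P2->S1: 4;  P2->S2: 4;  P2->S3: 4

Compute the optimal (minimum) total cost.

Optimal allocation:
  P1->S1: 5 × 9 = 45
  P1->S2: 5 × 5 = 25
  P1->S3: 25 × 7 = 175
  P2->S1: 20 × 4 = 80
Total = 45 + 25 + 175 + 80 = 325.

325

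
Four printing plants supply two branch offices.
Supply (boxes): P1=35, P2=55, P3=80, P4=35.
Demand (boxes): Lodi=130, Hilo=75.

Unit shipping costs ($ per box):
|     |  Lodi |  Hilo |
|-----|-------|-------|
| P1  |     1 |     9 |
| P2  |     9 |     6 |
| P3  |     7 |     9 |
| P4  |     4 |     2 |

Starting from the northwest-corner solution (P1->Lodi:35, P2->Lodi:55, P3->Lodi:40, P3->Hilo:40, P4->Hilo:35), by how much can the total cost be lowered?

Current plan cost = 35·1 + 55·9 + 40·7 + 40·9 + 35·2 = $1240.
Optimal plan:
  P1 to Lodi: 35 boxes
  P2 to Hilo: 55 boxes
  P3 to Lodi: 80 boxes
  P4 to Lodi: 15 boxes
  P4 to Hilo: 20 boxes
Optimal cost = $1025.
Saving = 1240 − 1025 = $215.

215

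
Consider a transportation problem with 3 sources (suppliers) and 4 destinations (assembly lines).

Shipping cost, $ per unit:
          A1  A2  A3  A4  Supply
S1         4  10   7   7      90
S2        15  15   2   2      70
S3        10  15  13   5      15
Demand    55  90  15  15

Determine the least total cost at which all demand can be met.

1455

A cheapest plan:
  S1 to A1: 55 × $4 = $220
  S1 to A2: 35 × $10 = $350
  S2 to A2: 40 × $15 = $600
  S2 to A3: 15 × $2 = $30
  S2 to A4: 15 × $2 = $30
  S3 to A2: 15 × $15 = $225
Total = 220 + 350 + 600 + 30 + 30 + 225 = $1455.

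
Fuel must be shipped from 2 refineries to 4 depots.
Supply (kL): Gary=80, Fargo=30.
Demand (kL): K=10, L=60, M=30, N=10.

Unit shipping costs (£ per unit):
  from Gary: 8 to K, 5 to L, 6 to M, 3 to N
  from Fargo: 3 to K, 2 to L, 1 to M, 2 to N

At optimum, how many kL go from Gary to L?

Solving gives:
  Gary to K: 10 × £8 = £80
  Gary to L: 60 × £5 = £300
  Gary to N: 10 × £3 = £30
  Fargo to M: 30 × £1 = £30
Total cost = £440.
So Gary→L carries 60 kL.

60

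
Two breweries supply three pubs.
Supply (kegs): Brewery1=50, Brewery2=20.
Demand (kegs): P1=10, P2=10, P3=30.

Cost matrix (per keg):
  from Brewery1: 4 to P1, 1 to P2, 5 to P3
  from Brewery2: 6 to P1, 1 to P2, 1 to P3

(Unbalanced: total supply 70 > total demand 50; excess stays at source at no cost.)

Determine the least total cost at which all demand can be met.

120

An optimal shipping plan:
  Brewery1→P1: 10 × 4 = 40
  Brewery1→P2: 10 × 1 = 10
  Brewery1→P3: 10 × 5 = 50
  Brewery2→P3: 20 × 1 = 20
Total = 40 + 10 + 50 + 20 = 120.
(Supply check: Brewery1 ships 30; Brewery2 ships 20.)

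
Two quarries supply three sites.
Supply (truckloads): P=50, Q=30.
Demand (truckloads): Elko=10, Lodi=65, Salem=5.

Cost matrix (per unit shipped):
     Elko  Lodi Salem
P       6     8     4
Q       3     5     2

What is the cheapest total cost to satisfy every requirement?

A cheapest plan:
  P->Elko: 10 × 6 = 60
  P->Lodi: 35 × 8 = 280
  P->Salem: 5 × 4 = 20
  Q->Lodi: 30 × 5 = 150
Total = 60 + 280 + 20 + 150 = 510.

510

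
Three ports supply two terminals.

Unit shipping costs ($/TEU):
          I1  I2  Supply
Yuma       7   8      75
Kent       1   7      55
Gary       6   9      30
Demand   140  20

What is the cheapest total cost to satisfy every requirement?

780

Optimal allocation:
  Yuma–I1: 55 × $7 = $385
  Yuma–I2: 20 × $8 = $160
  Kent–I1: 55 × $1 = $55
  Gary–I1: 30 × $6 = $180
Total = 385 + 160 + 55 + 180 = $780.
(Supply check: Yuma ships 75; Kent ships 55; Gary ships 30.)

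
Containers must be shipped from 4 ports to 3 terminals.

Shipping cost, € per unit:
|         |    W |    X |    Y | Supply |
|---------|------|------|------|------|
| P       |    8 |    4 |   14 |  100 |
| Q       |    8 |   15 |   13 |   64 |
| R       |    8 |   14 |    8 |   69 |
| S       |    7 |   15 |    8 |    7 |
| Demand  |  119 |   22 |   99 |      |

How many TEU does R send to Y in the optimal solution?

The minimum-cost plan:
  P to W: 78 × €8 = €624
  P to X: 22 × €4 = €88
  Q to W: 41 × €8 = €328
  Q to Y: 23 × €13 = €299
  R to Y: 69 × €8 = €552
  S to Y: 7 × €8 = €56
Total cost = €1947.
So R→Y carries 69 TEU.

69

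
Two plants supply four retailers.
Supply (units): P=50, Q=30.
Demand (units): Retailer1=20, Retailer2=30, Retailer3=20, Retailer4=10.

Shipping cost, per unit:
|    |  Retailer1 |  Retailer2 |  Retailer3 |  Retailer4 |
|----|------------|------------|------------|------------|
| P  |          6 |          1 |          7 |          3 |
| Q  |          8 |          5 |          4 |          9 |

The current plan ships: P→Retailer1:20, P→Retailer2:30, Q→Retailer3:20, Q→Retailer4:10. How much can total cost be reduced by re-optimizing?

Current plan cost = 20·6 + 30·1 + 20·4 + 10·9 = 320.
Optimal plan:
  P→Retailer1: 10 × 6 = 60
  P→Retailer2: 30 × 1 = 30
  P→Retailer4: 10 × 3 = 30
  Q→Retailer1: 10 × 8 = 80
  Q→Retailer3: 20 × 4 = 80
Optimal cost = 280.
Saving = 320 − 280 = 40.

40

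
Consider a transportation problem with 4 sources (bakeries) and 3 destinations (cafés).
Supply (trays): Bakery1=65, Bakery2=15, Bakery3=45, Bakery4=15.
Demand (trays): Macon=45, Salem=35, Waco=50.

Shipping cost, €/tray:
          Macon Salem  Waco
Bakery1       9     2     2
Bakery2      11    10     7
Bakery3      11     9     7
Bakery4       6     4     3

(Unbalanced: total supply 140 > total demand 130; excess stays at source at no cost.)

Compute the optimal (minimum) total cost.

Optimal allocation:
  Bakery1->Salem: 35 trays
  Bakery1->Waco: 30 trays
  Bakery2->Macon: 5 trays
  Bakery3->Macon: 25 trays
  Bakery3->Waco: 20 trays
  Bakery4->Macon: 15 trays
Total cost = €690.
(Supply check: Bakery1 ships 65; Bakery2 ships 5; Bakery3 ships 45; Bakery4 ships 15.)

690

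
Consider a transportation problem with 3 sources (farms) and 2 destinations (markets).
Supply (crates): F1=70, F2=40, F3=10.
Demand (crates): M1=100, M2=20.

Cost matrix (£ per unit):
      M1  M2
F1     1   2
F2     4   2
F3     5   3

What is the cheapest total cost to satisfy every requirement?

A cheapest plan:
  F1–M1: 70 × £1 = £70
  F2–M1: 30 × £4 = £120
  F2–M2: 10 × £2 = £20
  F3–M2: 10 × £3 = £30
Total = 70 + 120 + 20 + 30 = £240.

240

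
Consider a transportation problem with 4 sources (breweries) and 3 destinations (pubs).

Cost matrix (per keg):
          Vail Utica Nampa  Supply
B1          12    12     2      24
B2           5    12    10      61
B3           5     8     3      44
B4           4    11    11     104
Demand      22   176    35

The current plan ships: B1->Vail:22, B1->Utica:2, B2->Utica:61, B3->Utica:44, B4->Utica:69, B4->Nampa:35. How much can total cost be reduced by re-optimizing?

449

Current plan cost = 22·12 + 2·12 + 61·12 + 44·8 + 69·11 + 35·11 = 2516.
Optimal plan:
  B1->Nampa: 24 × 2 = 48
  B2->Utica: 61 × 12 = 732
  B3->Utica: 33 × 8 = 264
  B3->Nampa: 11 × 3 = 33
  B4->Vail: 22 × 4 = 88
  B4->Utica: 82 × 11 = 902
Optimal cost = 2067.
Saving = 2516 − 2067 = 449.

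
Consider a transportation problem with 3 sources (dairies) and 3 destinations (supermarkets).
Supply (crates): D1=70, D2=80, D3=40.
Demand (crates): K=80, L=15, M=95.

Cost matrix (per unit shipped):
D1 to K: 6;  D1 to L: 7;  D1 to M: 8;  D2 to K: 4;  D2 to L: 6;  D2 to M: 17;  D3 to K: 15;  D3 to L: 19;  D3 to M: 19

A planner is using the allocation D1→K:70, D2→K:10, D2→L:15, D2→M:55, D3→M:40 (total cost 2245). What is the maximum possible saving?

Current plan cost = 70·6 + 10·4 + 15·6 + 55·17 + 40·19 = 2245.
Optimal plan:
  D1->M: 70 × 8 = 560
  D2->K: 65 × 4 = 260
  D2->L: 15 × 6 = 90
  D3->K: 15 × 15 = 225
  D3->M: 25 × 19 = 475
Optimal cost = 1610.
Saving = 2245 − 1610 = 635.

635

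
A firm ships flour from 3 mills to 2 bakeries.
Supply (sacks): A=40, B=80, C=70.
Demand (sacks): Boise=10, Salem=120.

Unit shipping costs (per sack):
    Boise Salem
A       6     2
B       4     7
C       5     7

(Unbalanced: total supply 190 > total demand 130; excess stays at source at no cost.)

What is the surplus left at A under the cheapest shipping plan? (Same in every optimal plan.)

0

Minimum-cost shipments:
  A→Salem: 40 × 2 = 80
  B→Boise: 10 × 4 = 40
  B→Salem: 10 × 7 = 70
  C→Salem: 70 × 7 = 490
Total cost = 680.
A ships 40 of its 40, leaving 0.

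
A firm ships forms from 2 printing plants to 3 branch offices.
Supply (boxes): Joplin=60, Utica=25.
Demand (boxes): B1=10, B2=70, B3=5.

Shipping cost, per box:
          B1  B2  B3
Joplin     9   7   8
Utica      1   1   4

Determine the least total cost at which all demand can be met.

One minimum-cost allocation:
  Joplin to B2: 55 × 7 = 385
  Joplin to B3: 5 × 8 = 40
  Utica to B1: 10 × 1 = 10
  Utica to B2: 15 × 1 = 15
Total = 385 + 40 + 10 + 15 = 450.

450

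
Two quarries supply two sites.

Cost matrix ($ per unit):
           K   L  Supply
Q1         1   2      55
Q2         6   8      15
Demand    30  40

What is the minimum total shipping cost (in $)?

185

One minimum-cost allocation:
  Q1–K: 15 truckloads
  Q1–L: 40 truckloads
  Q2–K: 15 truckloads
Total cost = $185.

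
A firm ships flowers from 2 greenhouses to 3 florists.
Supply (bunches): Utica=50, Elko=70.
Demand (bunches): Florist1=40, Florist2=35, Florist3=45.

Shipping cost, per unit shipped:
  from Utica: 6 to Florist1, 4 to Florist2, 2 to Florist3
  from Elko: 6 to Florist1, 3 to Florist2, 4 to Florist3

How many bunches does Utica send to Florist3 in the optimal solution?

The minimum-cost plan:
  Utica to Florist1: 5 × 6 = 30
  Utica to Florist3: 45 × 2 = 90
  Elko to Florist1: 35 × 6 = 210
  Elko to Florist2: 35 × 3 = 105
Total cost = 435.
So Utica→Florist3 carries 45 bunches.

45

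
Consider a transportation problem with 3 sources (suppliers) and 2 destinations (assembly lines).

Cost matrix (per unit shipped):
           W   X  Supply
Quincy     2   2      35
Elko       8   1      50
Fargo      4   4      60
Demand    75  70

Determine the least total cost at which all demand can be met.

Optimal allocation:
  Quincy to W: 35 × 2 = 70
  Elko to X: 50 × 1 = 50
  Fargo to W: 40 × 4 = 160
  Fargo to X: 20 × 4 = 80
Total = 70 + 50 + 160 + 80 = 360.
(Supply check: Quincy ships 35; Elko ships 50; Fargo ships 60.)

360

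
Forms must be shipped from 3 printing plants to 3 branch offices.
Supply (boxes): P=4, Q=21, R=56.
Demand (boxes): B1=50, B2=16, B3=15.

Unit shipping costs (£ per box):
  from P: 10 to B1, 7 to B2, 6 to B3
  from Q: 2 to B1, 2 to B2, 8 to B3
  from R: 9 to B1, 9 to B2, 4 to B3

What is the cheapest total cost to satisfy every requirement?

499

Optimal allocation:
  P–B2: 4 × £7 = £28
  Q–B1: 9 × £2 = £18
  Q–B2: 12 × £2 = £24
  R–B1: 41 × £9 = £369
  R–B3: 15 × £4 = £60
Total = 28 + 18 + 24 + 369 + 60 = £499.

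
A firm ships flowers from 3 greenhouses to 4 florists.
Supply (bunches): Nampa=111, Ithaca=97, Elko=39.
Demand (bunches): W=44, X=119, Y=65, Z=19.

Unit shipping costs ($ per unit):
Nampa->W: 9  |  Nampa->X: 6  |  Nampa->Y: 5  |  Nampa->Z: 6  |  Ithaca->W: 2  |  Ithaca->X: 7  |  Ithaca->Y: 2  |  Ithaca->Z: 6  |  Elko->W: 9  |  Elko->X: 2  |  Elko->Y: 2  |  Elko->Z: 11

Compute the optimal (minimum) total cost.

An optimal shipping plan:
  Nampa->X: 80 bunches
  Nampa->Y: 12 bunches
  Nampa->Z: 19 bunches
  Ithaca->W: 44 bunches
  Ithaca->Y: 53 bunches
  Elko->X: 39 bunches
Total cost = $926.

926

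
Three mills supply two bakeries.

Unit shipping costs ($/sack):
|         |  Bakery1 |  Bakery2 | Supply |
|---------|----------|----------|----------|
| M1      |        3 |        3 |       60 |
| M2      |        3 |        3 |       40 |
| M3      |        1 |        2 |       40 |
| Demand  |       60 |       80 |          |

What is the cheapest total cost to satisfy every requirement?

340

Optimal allocation:
  M1–Bakery1: 20 × $3 = $60
  M1–Bakery2: 40 × $3 = $120
  M2–Bakery2: 40 × $3 = $120
  M3–Bakery1: 40 × $1 = $40
Total = 60 + 120 + 120 + 40 = $340.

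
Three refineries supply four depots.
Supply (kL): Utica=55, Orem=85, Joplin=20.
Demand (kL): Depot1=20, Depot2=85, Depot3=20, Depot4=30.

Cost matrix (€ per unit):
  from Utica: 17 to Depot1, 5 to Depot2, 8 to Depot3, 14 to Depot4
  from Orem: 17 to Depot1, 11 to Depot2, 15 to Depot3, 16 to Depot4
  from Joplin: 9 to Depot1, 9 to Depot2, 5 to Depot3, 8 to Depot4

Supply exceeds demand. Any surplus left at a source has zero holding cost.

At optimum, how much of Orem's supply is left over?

5

Minimum-cost shipments:
  Utica→Depot2: 55 × €5 = €275
  Orem→Depot1: 20 × €17 = €340
  Orem→Depot2: 30 × €11 = €330
  Orem→Depot4: 30 × €16 = €480
  Joplin→Depot3: 20 × €5 = €100
Total cost = €1525.
Orem ships 80 of its 85, leaving 5.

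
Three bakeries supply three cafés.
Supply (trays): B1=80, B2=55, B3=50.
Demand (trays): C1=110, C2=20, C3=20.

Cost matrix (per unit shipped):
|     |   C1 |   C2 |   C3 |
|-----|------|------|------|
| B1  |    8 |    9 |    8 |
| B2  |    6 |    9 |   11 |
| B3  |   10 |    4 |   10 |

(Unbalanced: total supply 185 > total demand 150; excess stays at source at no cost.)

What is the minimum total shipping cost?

An optimal shipping plan:
  B1–C1: 55 trays
  B1–C3: 20 trays
  B2–C1: 55 trays
  B3–C2: 20 trays
Total cost = 1010.

1010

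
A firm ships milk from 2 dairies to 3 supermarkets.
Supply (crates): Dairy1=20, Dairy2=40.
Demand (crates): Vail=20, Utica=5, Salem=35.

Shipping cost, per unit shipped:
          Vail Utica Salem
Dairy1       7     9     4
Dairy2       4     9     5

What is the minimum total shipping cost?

280

Optimal allocation:
  Dairy1 to Salem: 20 × 4 = 80
  Dairy2 to Vail: 20 × 4 = 80
  Dairy2 to Utica: 5 × 9 = 45
  Dairy2 to Salem: 15 × 5 = 75
Total = 80 + 80 + 45 + 75 = 280.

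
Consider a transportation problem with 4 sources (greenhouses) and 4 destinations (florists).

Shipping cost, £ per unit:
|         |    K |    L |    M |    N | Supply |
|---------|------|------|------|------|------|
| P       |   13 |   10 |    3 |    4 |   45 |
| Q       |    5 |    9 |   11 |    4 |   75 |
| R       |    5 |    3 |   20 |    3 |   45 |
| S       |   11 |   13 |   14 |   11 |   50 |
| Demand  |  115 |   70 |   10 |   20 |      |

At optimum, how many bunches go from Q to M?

Solving gives:
  P–L: 15 × £10 = £150
  P–M: 10 × £3 = £30
  P–N: 20 × £4 = £80
  Q–K: 75 × £5 = £375
  R–L: 45 × £3 = £135
  S–K: 40 × £11 = £440
  S–L: 10 × £13 = £130
Total cost = £1340.
The route Q→M is not used.

0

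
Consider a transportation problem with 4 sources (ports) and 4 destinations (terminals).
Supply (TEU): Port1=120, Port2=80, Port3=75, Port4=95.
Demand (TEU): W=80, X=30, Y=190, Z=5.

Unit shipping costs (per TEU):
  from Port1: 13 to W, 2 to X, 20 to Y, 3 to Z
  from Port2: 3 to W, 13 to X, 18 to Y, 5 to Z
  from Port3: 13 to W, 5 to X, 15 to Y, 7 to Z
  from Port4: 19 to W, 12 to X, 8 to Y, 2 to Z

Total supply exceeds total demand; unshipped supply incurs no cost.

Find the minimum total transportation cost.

2600

One minimum-cost allocation:
  Port1->X: 30 × 2 = 60
  Port1->Y: 20 × 20 = 400
  Port1->Z: 5 × 3 = 15
  Port2->W: 80 × 3 = 240
  Port3->Y: 75 × 15 = 1125
  Port4->Y: 95 × 8 = 760
Total = 60 + 400 + 15 + 240 + 1125 + 760 = 2600.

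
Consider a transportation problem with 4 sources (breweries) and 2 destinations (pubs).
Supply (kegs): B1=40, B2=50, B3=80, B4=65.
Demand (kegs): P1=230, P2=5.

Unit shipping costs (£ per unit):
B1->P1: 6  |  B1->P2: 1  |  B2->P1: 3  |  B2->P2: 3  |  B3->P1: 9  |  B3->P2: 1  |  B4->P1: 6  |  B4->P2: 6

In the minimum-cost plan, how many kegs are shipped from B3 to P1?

75

The minimum-cost plan:
  B1 to P1: 40 × £6 = £240
  B2 to P1: 50 × £3 = £150
  B3 to P1: 75 × £9 = £675
  B3 to P2: 5 × £1 = £5
  B4 to P1: 65 × £6 = £390
Total cost = £1460.
So B3→P1 carries 75 kegs.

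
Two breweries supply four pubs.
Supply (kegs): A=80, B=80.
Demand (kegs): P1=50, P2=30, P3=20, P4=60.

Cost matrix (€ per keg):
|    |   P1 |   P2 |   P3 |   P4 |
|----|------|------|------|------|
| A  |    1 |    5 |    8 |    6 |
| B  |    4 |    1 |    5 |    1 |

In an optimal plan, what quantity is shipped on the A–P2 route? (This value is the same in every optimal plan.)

The minimum-cost plan:
  A→P1: 50 kegs
  A→P2: 10 kegs
  A→P3: 20 kegs
  B→P2: 20 kegs
  B→P4: 60 kegs
Total cost = €340.
So A→P2 carries 10 kegs.

10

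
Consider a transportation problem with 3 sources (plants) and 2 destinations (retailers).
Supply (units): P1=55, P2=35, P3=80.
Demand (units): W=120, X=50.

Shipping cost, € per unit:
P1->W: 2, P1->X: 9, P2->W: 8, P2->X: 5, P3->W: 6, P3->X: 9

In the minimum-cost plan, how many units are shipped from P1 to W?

Solving gives:
  P1–W: 55 × €2 = €110
  P2–X: 35 × €5 = €175
  P3–W: 65 × €6 = €390
  P3–X: 15 × €9 = €135
Total cost = €810.
So P1→W carries 55 units.

55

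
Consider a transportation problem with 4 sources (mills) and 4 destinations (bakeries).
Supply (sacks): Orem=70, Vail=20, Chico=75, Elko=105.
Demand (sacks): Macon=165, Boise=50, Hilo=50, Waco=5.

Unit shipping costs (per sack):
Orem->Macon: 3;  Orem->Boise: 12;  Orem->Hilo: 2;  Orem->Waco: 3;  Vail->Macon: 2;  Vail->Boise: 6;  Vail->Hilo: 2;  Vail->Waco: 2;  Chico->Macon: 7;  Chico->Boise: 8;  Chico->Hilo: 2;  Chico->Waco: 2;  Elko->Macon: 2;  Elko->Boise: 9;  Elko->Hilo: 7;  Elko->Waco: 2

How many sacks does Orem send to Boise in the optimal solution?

Optimal shipments:
  Orem–Macon: 60 sacks
  Orem–Hilo: 10 sacks
  Vail–Boise: 20 sacks
  Chico–Boise: 30 sacks
  Chico–Hilo: 40 sacks
  Chico–Waco: 5 sacks
  Elko–Macon: 105 sacks
Total cost = 860.
The route Orem→Boise is not used.

0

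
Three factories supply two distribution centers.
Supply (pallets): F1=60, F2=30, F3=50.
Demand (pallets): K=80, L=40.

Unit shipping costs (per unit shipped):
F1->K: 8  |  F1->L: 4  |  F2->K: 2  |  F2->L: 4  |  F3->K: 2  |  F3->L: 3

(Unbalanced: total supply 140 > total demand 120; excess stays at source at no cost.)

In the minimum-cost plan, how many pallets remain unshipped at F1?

An optimal plan:
  F1->L: 40 × 4 = 160
  F2->K: 30 × 2 = 60
  F3->K: 50 × 2 = 100
Total cost = 320.
F1 ships 40 of its 60, leaving 20.

20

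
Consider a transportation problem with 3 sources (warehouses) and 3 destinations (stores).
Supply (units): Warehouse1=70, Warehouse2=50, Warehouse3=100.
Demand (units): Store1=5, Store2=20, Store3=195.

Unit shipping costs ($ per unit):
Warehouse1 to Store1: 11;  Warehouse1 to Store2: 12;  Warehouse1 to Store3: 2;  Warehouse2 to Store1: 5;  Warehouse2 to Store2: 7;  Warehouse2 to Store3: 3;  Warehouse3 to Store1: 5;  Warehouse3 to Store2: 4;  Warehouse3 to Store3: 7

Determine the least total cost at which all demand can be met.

920

Optimal allocation:
  Warehouse1 to Store3: 70 units
  Warehouse2 to Store3: 50 units
  Warehouse3 to Store1: 5 units
  Warehouse3 to Store2: 20 units
  Warehouse3 to Store3: 75 units
Total cost = $920.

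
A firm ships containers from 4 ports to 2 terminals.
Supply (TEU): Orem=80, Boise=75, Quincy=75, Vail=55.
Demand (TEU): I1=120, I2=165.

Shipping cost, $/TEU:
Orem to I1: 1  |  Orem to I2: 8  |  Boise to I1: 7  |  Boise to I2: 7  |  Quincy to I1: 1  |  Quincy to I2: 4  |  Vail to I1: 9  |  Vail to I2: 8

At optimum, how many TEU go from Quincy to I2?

35

Solving gives:
  Orem->I1: 80 TEU
  Boise->I2: 75 TEU
  Quincy->I1: 40 TEU
  Quincy->I2: 35 TEU
  Vail->I2: 55 TEU
Total cost = $1225.
So Quincy→I2 carries 35 TEU.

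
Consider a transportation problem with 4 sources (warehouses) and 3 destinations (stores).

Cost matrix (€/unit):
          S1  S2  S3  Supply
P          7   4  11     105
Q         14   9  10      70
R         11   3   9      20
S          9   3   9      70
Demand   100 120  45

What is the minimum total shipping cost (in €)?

Optimal allocation:
  P→S1: 100 × €7 = €700
  P→S2: 5 × €4 = €20
  Q→S2: 25 × €9 = €225
  Q→S3: 45 × €10 = €450
  R→S2: 20 × €3 = €60
  S→S2: 70 × €3 = €210
Total = 700 + 20 + 225 + 450 + 60 + 210 = €1665.

1665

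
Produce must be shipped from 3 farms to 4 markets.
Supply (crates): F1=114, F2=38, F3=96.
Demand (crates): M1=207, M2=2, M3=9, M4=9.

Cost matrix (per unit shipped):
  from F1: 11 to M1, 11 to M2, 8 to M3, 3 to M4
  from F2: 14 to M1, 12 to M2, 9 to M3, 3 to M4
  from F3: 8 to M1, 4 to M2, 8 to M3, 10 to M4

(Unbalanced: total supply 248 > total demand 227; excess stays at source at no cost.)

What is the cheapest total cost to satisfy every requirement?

One minimum-cost allocation:
  F1 to M1: 113 × 11 = 1243
  F1 to M3: 1 × 8 = 8
  F2 to M3: 8 × 9 = 72
  F2 to M4: 9 × 3 = 27
  F3 to M1: 94 × 8 = 752
  F3 to M2: 2 × 4 = 8
Total = 1243 + 8 + 72 + 27 + 752 + 8 = 2110.
(Supply check: F1 ships 114; F2 ships 17; F3 ships 96.)

2110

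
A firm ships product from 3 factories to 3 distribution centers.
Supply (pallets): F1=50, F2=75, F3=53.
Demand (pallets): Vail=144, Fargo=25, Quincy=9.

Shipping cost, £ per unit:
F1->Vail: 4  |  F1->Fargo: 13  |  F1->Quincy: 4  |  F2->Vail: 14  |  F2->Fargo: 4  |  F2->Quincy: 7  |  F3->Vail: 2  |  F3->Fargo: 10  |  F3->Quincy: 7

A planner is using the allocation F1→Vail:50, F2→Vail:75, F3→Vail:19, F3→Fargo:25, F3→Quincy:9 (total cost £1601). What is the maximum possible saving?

558

Current plan cost = 50·4 + 75·14 + 19·2 + 25·10 + 9·7 = £1601.
Optimal plan:
  F1->Vail: 50 × £4 = £200
  F2->Vail: 41 × £14 = £574
  F2->Fargo: 25 × £4 = £100
  F2->Quincy: 9 × £7 = £63
  F3->Vail: 53 × £2 = £106
Optimal cost = £1043.
Saving = 1601 − 1043 = £558.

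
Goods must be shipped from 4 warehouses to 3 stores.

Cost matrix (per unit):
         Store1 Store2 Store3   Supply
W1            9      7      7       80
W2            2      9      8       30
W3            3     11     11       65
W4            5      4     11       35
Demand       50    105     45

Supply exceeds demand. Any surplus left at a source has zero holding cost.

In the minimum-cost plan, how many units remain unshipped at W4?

Minimum-cost shipments:
  W1 to Store2: 70 × 7 = 490
  W1 to Store3: 10 × 7 = 70
  W2 to Store3: 30 × 8 = 240
  W3 to Store1: 50 × 3 = 150
  W3 to Store3: 5 × 11 = 55
  W4 to Store2: 35 × 4 = 140
Total cost = 1145.
W4 ships 35 of its 35, leaving 0.

0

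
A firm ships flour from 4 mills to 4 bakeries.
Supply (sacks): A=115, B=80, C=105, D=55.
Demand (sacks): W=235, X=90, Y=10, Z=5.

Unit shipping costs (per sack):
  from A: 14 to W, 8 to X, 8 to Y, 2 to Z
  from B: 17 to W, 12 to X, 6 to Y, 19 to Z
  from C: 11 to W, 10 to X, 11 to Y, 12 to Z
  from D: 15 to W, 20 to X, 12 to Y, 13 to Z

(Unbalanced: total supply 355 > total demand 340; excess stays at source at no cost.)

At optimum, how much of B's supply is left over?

An optimal plan:
  A->W: 20 × 14 = 280
  A->X: 90 × 8 = 720
  A->Z: 5 × 2 = 10
  B->W: 55 × 17 = 935
  B->Y: 10 × 6 = 60
  C->W: 105 × 11 = 1155
  D->W: 55 × 15 = 825
Total cost = 3985.
B ships 65 of its 80, leaving 15.

15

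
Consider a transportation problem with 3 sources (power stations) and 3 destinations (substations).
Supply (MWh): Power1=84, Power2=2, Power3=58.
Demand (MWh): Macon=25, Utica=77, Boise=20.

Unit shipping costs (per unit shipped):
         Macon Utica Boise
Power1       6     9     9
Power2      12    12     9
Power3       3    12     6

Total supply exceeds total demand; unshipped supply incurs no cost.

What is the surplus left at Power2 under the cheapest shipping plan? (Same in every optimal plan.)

Minimum-cost shipments:
  Power1 to Utica: 77 × 9 = 693
  Power3 to Macon: 25 × 3 = 75
  Power3 to Boise: 20 × 6 = 120
Total cost = 888.
Power2 ships 0 of its 2, leaving 2.

2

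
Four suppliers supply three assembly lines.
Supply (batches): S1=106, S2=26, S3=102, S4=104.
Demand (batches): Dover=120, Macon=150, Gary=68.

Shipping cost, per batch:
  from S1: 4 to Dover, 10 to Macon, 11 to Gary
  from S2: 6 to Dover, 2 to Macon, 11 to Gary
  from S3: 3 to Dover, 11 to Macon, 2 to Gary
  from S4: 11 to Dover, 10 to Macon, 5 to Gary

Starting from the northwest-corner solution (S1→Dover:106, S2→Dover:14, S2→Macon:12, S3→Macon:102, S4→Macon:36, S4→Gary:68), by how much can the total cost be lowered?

480

Current plan cost = 106·4 + 14·6 + 12·2 + 102·11 + 36·10 + 68·5 = 2354.
Optimal plan:
  S1→Dover: 86 × 4 = 344
  S1→Macon: 20 × 10 = 200
  S2→Macon: 26 × 2 = 52
  S3→Dover: 34 × 3 = 102
  S3→Gary: 68 × 2 = 136
  S4→Macon: 104 × 10 = 1040
Optimal cost = 1874.
Saving = 2354 − 1874 = 480.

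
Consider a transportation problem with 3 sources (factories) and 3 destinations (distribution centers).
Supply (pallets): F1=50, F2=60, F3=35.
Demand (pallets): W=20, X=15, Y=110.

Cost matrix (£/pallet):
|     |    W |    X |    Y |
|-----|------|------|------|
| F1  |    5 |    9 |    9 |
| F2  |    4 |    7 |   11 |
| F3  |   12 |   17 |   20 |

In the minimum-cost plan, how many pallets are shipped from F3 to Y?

The minimum-cost plan:
  F1–Y: 50 × £9 = £450
  F2–X: 15 × £7 = £105
  F2–Y: 45 × £11 = £495
  F3–W: 20 × £12 = £240
  F3–Y: 15 × £20 = £300
Total cost = £1590.
So F3→Y carries 15 pallets.

15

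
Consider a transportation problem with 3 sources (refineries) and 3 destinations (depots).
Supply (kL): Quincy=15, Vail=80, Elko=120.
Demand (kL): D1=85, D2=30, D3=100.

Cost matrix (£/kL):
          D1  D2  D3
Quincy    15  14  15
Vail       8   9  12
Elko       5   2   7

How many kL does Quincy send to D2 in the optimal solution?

Optimal shipments:
  Quincy–D3: 15 kL
  Vail–D1: 80 kL
  Elko–D1: 5 kL
  Elko–D2: 30 kL
  Elko–D3: 85 kL
Total cost = £1545.
The route Quincy→D2 is not used.

0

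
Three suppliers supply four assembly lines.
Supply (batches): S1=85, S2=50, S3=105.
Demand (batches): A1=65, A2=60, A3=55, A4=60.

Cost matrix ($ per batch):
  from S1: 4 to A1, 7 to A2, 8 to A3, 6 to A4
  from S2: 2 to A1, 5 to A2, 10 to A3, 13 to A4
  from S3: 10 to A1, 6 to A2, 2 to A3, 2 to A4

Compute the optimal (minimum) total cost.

850

Optimal allocation:
  S1–A1: 15 × $4 = $60
  S1–A2: 60 × $7 = $420
  S1–A4: 10 × $6 = $60
  S2–A1: 50 × $2 = $100
  S3–A3: 55 × $2 = $110
  S3–A4: 50 × $2 = $100
Total = 60 + 420 + 60 + 100 + 110 + 100 = $850.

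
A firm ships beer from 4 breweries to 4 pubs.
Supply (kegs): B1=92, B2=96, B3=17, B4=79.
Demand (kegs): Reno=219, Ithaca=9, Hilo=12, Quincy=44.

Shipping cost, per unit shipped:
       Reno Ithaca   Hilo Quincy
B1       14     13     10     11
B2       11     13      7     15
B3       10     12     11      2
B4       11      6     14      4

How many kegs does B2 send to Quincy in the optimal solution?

0

The minimum-cost plan:
  B1–Reno: 92 × 14 = 1288
  B2–Reno: 84 × 11 = 924
  B2–Hilo: 12 × 7 = 84
  B3–Quincy: 17 × 2 = 34
  B4–Reno: 43 × 11 = 473
  B4–Ithaca: 9 × 6 = 54
  B4–Quincy: 27 × 4 = 108
Total cost = 2965.
The route B2→Quincy is not used.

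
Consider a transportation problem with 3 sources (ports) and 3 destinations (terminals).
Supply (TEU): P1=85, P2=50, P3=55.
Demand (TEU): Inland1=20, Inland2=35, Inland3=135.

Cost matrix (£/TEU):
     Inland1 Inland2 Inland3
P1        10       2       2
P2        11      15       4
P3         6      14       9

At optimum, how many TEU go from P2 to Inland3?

Solving gives:
  P1–Inland2: 35 × £2 = £70
  P1–Inland3: 50 × £2 = £100
  P2–Inland3: 50 × £4 = £200
  P3–Inland1: 20 × £6 = £120
  P3–Inland3: 35 × £9 = £315
Total cost = £805.
So P2→Inland3 carries 50 TEU.

50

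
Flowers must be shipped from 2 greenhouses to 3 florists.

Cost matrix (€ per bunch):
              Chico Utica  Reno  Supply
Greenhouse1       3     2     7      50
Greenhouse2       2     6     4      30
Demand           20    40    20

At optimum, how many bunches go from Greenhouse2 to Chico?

Optimal shipments:
  Greenhouse1→Chico: 10 bunches
  Greenhouse1→Utica: 40 bunches
  Greenhouse2→Chico: 10 bunches
  Greenhouse2→Reno: 20 bunches
Total cost = €210.
So Greenhouse2→Chico carries 10 bunches.

10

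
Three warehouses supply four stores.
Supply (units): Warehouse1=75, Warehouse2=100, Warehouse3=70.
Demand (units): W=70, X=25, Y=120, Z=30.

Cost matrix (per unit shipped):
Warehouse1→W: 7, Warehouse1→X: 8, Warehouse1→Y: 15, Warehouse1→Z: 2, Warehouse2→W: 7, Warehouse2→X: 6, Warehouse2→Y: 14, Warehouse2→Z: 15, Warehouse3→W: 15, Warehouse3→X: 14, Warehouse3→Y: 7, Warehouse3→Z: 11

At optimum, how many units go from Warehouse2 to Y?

Solving gives:
  Warehouse1–W: 45 units
  Warehouse1–Z: 30 units
  Warehouse2–W: 25 units
  Warehouse2–X: 25 units
  Warehouse2–Y: 50 units
  Warehouse3–Y: 70 units
Total cost = 1890.
So Warehouse2→Y carries 50 units.

50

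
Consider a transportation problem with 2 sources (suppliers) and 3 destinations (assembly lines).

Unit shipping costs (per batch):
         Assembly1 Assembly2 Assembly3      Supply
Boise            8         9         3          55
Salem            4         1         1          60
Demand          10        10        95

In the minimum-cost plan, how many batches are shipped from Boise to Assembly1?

0

Solving gives:
  Boise→Assembly3: 55 × 3 = 165
  Salem→Assembly1: 10 × 4 = 40
  Salem→Assembly2: 10 × 1 = 10
  Salem→Assembly3: 40 × 1 = 40
Total cost = 255.
The route Boise→Assembly1 is not used.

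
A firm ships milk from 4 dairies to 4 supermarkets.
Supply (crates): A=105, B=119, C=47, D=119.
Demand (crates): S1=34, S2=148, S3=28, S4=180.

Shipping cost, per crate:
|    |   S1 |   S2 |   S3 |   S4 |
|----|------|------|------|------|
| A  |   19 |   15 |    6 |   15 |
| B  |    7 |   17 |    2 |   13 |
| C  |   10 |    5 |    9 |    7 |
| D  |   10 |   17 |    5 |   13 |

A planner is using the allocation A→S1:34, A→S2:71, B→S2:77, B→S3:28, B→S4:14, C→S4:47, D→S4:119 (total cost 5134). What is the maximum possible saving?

742

Current plan cost = 34·19 + 71·15 + 77·17 + 28·2 + 14·13 + 47·7 + 119·13 = 5134.
Optimal plan:
  A->S2: 101 × 15 = 1515
  A->S4: 4 × 15 = 60
  B->S1: 34 × 7 = 238
  B->S3: 28 × 2 = 56
  B->S4: 57 × 13 = 741
  C->S2: 47 × 5 = 235
  D->S4: 119 × 13 = 1547
Optimal cost = 4392.
Saving = 5134 − 4392 = 742.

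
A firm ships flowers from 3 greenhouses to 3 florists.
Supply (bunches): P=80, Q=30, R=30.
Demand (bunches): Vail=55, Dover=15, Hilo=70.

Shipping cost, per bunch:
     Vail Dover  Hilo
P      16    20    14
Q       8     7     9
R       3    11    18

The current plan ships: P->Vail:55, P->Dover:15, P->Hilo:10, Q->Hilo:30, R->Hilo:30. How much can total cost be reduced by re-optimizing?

675

Current plan cost = 55·16 + 15·20 + 10·14 + 30·9 + 30·18 = 2130.
Optimal plan:
  P to Vail: 10 × 16 = 160
  P to Hilo: 70 × 14 = 980
  Q to Vail: 15 × 8 = 120
  Q to Dover: 15 × 7 = 105
  R to Vail: 30 × 3 = 90
Optimal cost = 1455.
Saving = 2130 − 1455 = 675.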